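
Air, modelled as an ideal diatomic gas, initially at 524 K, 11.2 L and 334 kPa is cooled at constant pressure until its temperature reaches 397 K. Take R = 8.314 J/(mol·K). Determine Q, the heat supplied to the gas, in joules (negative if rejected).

n = P₁V₁/(RT₁) = 334×11.2/(8.314×524) = 0.859 mol.
Isobaric: P stays 334 kPa; V/T = const ⇒ T₂ = 397 K, V₂ = 8.49 L.
W = PΔV = 334×(8.49−11.2) kPa·L = -907 J.
ΔU = nCvΔT = 0.859×20.8×(397−524) = -2270 J.
Q = ΔU + W = nCpΔT = -3170 J.

-3170 J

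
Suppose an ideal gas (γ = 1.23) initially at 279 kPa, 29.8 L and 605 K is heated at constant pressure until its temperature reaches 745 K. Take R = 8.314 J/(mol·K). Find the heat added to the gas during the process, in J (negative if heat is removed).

n = P₁V₁/(RT₁) = 279×29.8/(8.314×605) = 1.65 mol.
Isobaric: P stays 279 kPa; V/T = const ⇒ T₂ = 745 K, V₂ = 36.7 L.
W = PΔV = 279×(36.7−29.8) kPa·L = 1920 J.
ΔU = nCvΔT = 1.65×36.1×(745−605) = 8360 J.
Q = ΔU + W = nCpΔT = 10300 J.

10300 J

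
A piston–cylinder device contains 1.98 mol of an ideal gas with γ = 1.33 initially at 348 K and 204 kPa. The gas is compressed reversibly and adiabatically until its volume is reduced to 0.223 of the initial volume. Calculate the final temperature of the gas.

V₁ = nRT₁/P₁ = 1.98×8.314×348/204 = 28.1 L.
Adiabatic: TV^(γ−1) = const ⇒ T₂ = 348×(4.48)^0.330 = 571 K; PV^γ = const ⇒ P₂ = 1500 kPa.

571 K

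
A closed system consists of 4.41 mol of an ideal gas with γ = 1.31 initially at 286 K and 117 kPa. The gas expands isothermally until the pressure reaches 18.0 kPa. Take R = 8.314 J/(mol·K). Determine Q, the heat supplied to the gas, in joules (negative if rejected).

19600 J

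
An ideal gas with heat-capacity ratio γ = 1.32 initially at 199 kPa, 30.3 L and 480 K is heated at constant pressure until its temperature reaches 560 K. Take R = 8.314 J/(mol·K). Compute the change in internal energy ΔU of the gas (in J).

n = P₁V₁/(RT₁) = 199×30.3/(8.314×480) = 1.51 mol.
Isobaric: P stays 199 kPa; V/T = const ⇒ T₂ = 560 K, V₂ = 35.4 L.
For an ideal gas ΔU = nCvΔT with Cv = R/(γ−1) = 26.0 J/(mol·K).
ΔU = 1.51×26.0×(560−480) = 3140 J.

3140 J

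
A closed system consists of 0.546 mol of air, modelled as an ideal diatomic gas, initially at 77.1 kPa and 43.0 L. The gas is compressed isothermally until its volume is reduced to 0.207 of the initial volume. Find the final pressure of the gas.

372 kPa

T₁ = P₁V₁/(nR) = 77.1×43.0/(0.546×8.314) = 730 K.
Isothermal: T stays 730 K; PV = const ⇒ V₂ = 8.90 L, P₂ = 372 kPa.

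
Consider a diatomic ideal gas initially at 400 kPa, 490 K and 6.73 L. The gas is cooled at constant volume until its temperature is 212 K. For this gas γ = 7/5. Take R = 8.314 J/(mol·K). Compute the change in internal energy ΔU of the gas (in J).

n = P₁V₁/(RT₁) = 400×6.73/(8.314×490) = 0.661 mol.
Isochoric: V stays 6.73 L; P/T = const ⇒ T₂ = 212 K, P₂ = 173 kPa.
For an ideal gas ΔU = nCvΔT with Cv = (5/2)R = 20.8 J/(mol·K).
ΔU = 0.661×20.8×(212−490) = -3820 J.

-3820 J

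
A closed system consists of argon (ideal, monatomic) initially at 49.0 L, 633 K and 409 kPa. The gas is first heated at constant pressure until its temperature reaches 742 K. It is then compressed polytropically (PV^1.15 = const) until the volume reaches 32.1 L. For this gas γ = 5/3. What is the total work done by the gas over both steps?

n = P₁V₁/(RT₁) = 409×49.0/(8.314×633) = 3.81 mol.
Step 1 — Isobaric: P stays 409 kPa; V/T = const ⇒ T₂ = 742 K, V₂ = 57.4 L.
W = PΔV = 409×(57.4−49.0) kPa·L = 3450 J.
ΔU = nCvΔT = 3.81×12.5×(742−633) = 5180 J.
Q = ΔU + W = nCpΔT = 8630 J.
State after step 1: P = 409 kPa, V = 57.4 L, T = 742 K.
Step 2 — Polytropic n=1.15: T₂ = T₁(V₁/V₂)^(n−1) = 742×(1.79)^0.15 = 810 K; P₂ = P₁(V₁/V₂)^n = 799 kPa.
W = (P₁V₁−P₂V₂)/(n−1) = (409×57.4−799×32.1)/0.15 = -14300 J.
ΔU = nCvΔT = 3.81×12.5×(810−742) = 3210 J.
Q = ΔU + W = -11100 J.
Net over both steps: W = -10800 J, Q = -2440 J, ΔU = 8390 J.

-10800 J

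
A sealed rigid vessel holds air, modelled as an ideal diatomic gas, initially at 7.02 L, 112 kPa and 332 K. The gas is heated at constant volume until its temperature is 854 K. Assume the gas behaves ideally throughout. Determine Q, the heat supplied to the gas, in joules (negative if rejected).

3090 J

n = P₁V₁/(RT₁) = 112×7.02/(8.314×332) = 0.285 mol.
Isochoric: V stays 7.02 L; P/T = const ⇒ T₂ = 854 K, P₂ = 288 kPa.
W = 0 (no volume change).
ΔU = nCvΔT = 0.285×20.8×(854−332) = 3090 J.
Q = ΔU = 3090 J.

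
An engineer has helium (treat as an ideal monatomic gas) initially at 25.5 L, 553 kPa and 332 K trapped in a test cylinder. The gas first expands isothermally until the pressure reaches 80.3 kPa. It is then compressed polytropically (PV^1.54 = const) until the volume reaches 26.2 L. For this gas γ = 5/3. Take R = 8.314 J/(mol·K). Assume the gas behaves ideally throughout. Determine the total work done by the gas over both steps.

-19600 J

n = P₁V₁/(RT₁) = 553×25.5/(8.314×332) = 5.11 mol.
Step 1 — Isothermal: T stays 332 K; PV = const ⇒ V₂ = 176 L, P₂ = 80.3 kPa.
ΔU = 0 (ideal gas, T constant).
W = nRT ln(V₂/V₁) = 5.11×8.314×332×ln(6.89) = 27200 J.
Q = ΔU + W = 27200 J.
State after step 1: P = 80.3 kPa, V = 176 L, T = 332 K.
Step 2 — Polytropic n=1.54: T₂ = T₁(V₁/V₂)^(n−1) = 332×(6.70)^0.54 = 927 K; P₂ = P₁(V₁/V₂)^n = 1500 kPa.
W = (P₁V₁−P₂V₂)/(n−1) = (80.3×176−1500×26.2)/0.54 = -46800 J.
ΔU = nCvΔT = 5.11×12.5×(927−332) = 37900 J.
Q = ΔU + W = -8900 J.
Net over both steps: W = -19600 J, Q = 18300 J, ΔU = 37900 J.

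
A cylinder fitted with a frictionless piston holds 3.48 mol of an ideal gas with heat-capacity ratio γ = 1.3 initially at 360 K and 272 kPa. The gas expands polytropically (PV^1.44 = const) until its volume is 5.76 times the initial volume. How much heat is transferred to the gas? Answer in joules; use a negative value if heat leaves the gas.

-5930 J

V₁ = nRT₁/P₁ = 3.48×8.314×360/272 = 38.3 L.
Polytropic n=1.44: T₂ = T₁(V₁/V₂)^(n−1) = 360×(0.174)^0.44 = 167 K; P₂ = P₁(V₁/V₂)^n = 21.9 kPa.
W = (P₁V₁−P₂V₂)/(n−1) = (272×38.3−21.9×221)/0.44 = 12700 J.
ΔU = nCvΔT = 3.48×27.7×(167−360) = -18700 J.
Q = ΔU + W = -5930 J.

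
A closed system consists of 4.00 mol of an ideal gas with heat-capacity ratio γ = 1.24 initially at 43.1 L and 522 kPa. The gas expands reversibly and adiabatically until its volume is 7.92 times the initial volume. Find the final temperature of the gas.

412 K

T₁ = P₁V₁/(nR) = 522×43.1/(4.00×8.314) = 677 K.
Adiabatic: TV^(γ−1) = const ⇒ T₂ = 677×(0.126)^0.240 = 412 K; PV^γ = const ⇒ P₂ = 40.1 kPa.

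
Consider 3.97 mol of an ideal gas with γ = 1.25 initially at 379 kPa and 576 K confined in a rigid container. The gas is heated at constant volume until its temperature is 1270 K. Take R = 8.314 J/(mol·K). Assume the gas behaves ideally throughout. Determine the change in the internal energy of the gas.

V₁ = nRT₁/P₁ = 3.97×8.314×576/379 = 50.2 L.
Isochoric: V stays 50.2 L; P/T = const ⇒ T₂ = 1270 K, P₂ = 836 kPa.
For an ideal gas ΔU = nCvΔT with Cv = R/(γ−1) = 33.3 J/(mol·K).
ΔU = 3.97×33.3×(1270−576) = 91600 J.

91600 J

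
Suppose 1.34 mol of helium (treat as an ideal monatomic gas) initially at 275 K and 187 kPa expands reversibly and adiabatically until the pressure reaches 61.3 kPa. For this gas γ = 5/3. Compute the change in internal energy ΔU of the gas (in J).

V₁ = nRT₁/P₁ = 1.34×8.314×275/187 = 16.4 L.
Adiabatic: T₂/T₁ = (P₂/P₁)^((γ−1)/γ) ⇒ T₂ = 275×(0.328)^0.400 = 176 K; V₂ = 32.0 L.
For an ideal gas ΔU = nCvΔT with Cv = (3/2)R = 12.5 J/(mol·K).
ΔU = 1.34×12.5×(176−275) = -1650 J.

-1650 J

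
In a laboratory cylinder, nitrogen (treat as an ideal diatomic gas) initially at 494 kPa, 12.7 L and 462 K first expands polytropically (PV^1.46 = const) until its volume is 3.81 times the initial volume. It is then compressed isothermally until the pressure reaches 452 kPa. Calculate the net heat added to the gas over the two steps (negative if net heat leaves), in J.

-7260 J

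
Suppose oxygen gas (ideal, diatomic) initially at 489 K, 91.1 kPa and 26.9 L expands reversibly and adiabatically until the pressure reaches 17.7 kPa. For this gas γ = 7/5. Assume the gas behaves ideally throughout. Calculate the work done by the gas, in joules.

2290 J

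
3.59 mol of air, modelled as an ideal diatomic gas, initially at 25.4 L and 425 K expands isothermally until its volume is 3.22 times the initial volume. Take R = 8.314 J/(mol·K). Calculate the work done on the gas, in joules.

P₁ = nRT₁/V₁ = 3.59×8.314×425/25.4 = 499 kPa.
Isothermal: T stays 425 K; PV = const ⇒ V₂ = 81.8 L, P₂ = 155 kPa.
W = nRT ln(V₂/V₁) = 3.59×8.314×425×ln(3.22) = 14800 J.
Work done on the gas = −W_by = -14800 J.

-14800 J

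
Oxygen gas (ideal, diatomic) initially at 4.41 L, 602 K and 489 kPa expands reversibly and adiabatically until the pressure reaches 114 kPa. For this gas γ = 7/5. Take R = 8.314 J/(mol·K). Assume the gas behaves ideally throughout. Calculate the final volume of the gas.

12.5 L

Adiabatic: T₂/T₁ = (P₂/P₁)^((γ−1)/γ) ⇒ T₂ = 602×(0.233)^0.286 = 397 K; V₂ = 12.5 L.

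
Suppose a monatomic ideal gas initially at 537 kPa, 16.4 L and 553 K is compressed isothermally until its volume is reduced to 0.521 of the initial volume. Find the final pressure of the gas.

1030 kPa

Isothermal: T stays 553 K; PV = const ⇒ V₂ = 8.54 L, P₂ = 1030 kPa.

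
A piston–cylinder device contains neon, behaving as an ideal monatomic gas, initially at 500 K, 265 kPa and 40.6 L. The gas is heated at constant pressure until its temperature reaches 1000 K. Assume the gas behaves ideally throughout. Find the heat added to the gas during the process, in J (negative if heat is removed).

26900 J

n = P₁V₁/(RT₁) = 265×40.6/(8.314×500) = 2.59 mol.
Isobaric: P stays 265 kPa; V/T = const ⇒ T₂ = 1000 K, V₂ = 81.2 L.
W = PΔV = 265×(81.2−40.6) kPa·L = 10800 J.
ΔU = nCvΔT = 2.59×12.5×(1000−500) = 16100 J.
Q = ΔU + W = nCpΔT = 26900 J.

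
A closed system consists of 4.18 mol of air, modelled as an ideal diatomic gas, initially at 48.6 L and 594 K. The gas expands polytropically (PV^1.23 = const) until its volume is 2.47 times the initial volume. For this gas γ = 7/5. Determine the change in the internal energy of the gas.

-9690 J

P₁ = nRT₁/V₁ = 4.18×8.314×594/48.6 = 425 kPa.
Polytropic n=1.23: T₂ = T₁(V₁/V₂)^(n−1) = 594×(0.405)^0.23 = 482 K; P₂ = P₁(V₁/V₂)^n = 140 kPa.
For an ideal gas ΔU = nCvΔT with Cv = (5/2)R = 20.8 J/(mol·K).
ΔU = 4.18×20.8×(482−594) = -9690 J.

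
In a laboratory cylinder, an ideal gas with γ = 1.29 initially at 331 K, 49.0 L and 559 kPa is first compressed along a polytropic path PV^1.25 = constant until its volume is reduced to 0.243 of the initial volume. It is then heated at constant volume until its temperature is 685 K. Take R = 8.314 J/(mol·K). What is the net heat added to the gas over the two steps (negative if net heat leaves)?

54500 J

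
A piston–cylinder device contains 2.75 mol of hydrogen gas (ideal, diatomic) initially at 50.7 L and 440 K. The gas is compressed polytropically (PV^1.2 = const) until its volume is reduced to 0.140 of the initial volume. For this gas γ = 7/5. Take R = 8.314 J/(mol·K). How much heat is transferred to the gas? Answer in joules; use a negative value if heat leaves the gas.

P₁ = nRT₁/V₁ = 2.75×8.314×440/50.7 = 198 kPa.
Polytropic n=1.2: T₂ = T₁(V₁/V₂)^(n−1) = 440×(7.14)^0.20 = 652 K; P₂ = P₁(V₁/V₂)^n = 2100 kPa.
W = (P₁V₁−P₂V₂)/(n−1) = (198×50.7−2100×7.10)/0.20 = -24200 J.
ΔU = nCvΔT = 2.75×20.8×(652−440) = 12100 J.
Q = ΔU + W = -12100 J.

-12100 J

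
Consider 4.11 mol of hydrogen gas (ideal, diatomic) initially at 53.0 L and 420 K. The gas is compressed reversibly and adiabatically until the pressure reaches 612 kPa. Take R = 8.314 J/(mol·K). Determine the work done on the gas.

P₁ = nRT₁/V₁ = 4.11×8.314×420/53.0 = 271 kPa.
Adiabatic: T₂/T₁ = (P₂/P₁)^((γ−1)/γ) ⇒ T₂ = 420×(2.26)^0.286 = 530 K; V₂ = 29.6 L.
ΔU = nCvΔT = 4.11×20.8×(530−420) = 9410 J.
Q = 0 for an adiabatic process, so W = −ΔU = -9410 J.
Work done on the gas = −W_by = 9410 J.

9410 J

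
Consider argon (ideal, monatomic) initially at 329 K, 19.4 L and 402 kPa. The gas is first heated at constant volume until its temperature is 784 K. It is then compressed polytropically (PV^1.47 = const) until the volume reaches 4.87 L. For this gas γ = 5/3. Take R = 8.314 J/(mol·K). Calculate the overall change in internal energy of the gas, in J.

n = P₁V₁/(RT₁) = 402×19.4/(8.314×329) = 2.85 mol.
Step 1 — Isochoric: V stays 19.4 L; P/T = const ⇒ T₂ = 784 K, P₂ = 958 kPa.
W = 0 (no volume change).
ΔU = nCvΔT = 2.85×12.5×(784−329) = 16200 J.
Q = ΔU = 16200 J.
State after step 1: P = 958 kPa, V = 19.4 L, T = 784 K.
Step 2 — Polytropic n=1.47: T₂ = T₁(V₁/V₂)^(n−1) = 784×(3.98)^0.47 = 1500 K; P₂ = P₁(V₁/V₂)^n = 7310 kPa.
W = (P₁V₁−P₂V₂)/(n−1) = (958×19.4−7310×4.87)/0.47 = -36200 J.
ΔU = nCvΔT = 2.85×12.5×(1500−784) = 25500 J.
Q = ΔU + W = -10700 J.
Net over both steps: W = -36200 J, Q = 5510 J, ΔU = 41700 J.

41700 J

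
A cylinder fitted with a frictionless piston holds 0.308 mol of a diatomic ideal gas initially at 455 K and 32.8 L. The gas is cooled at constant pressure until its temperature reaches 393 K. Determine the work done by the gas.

P₁ = nRT₁/V₁ = 0.308×8.314×455/32.8 = 35.5 kPa.
Isobaric: P stays 35.5 kPa; V/T = const ⇒ T₂ = 393 K, V₂ = 28.3 L.
W = PΔV = 35.5×(28.3−32.8) kPa·L = -159 J.

-159 J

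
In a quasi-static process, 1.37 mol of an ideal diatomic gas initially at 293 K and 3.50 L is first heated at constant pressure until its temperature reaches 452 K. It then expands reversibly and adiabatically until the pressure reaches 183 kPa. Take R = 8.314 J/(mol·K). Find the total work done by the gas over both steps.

P₁ = nRT₁/V₁ = 1.37×8.314×293/3.50 = 954 kPa.
Step 1 — Isobaric: P stays 954 kPa; V/T = const ⇒ T₂ = 452 K, V₂ = 5.40 L.
W = PΔV = 954×(5.40−3.50) kPa·L = 1810 J.
ΔU = nCvΔT = 1.37×20.8×(452−293) = 4530 J.
Q = ΔU + W = nCpΔT = 6340 J.
State after step 1: P = 954 kPa, V = 5.40 L, T = 452 K.
Step 2 — Adiabatic: T₂/T₁ = (P₂/P₁)^((γ−1)/γ) ⇒ T₂ = 452×(0.192)^0.286 = 282 K; V₂ = 17.6 L.
ΔU = nCvΔT = 1.37×20.8×(282−452) = -4840 J.
Q = 0 for an adiabatic process, so W = −ΔU = 4840 J.
Net over both steps: W = 6650 J, Q = 6340 J, ΔU = -312 J.

6650 J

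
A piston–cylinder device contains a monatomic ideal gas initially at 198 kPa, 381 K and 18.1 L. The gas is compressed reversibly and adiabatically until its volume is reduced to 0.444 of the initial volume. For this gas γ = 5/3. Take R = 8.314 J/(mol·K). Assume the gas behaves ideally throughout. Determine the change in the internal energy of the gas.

n = P₁V₁/(RT₁) = 198×18.1/(8.314×381) = 1.13 mol.
Adiabatic: TV^(γ−1) = const ⇒ T₂ = 381×(2.25)^0.667 = 655 K; PV^γ = const ⇒ P₂ = 766 kPa.
For an ideal gas ΔU = nCvΔT with Cv = (3/2)R = 12.5 J/(mol·K).
ΔU = 1.13×12.5×(655−381) = 3860 J.

3860 J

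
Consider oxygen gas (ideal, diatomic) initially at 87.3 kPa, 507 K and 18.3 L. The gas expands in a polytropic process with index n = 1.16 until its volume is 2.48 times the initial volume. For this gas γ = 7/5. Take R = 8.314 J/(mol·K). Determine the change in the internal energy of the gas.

n = P₁V₁/(RT₁) = 87.3×18.3/(8.314×507) = 0.379 mol.
Polytropic n=1.16: T₂ = T₁(V₁/V₂)^(n−1) = 507×(0.403)^0.16 = 438 K; P₂ = P₁(V₁/V₂)^n = 30.4 kPa.
For an ideal gas ΔU = nCvΔT with Cv = (5/2)R = 20.8 J/(mol·K).
ΔU = 0.379×20.8×(438−507) = -540 J.

-540 J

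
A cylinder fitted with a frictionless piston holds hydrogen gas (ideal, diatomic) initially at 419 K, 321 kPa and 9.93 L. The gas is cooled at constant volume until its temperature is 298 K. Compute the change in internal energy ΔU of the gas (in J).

n = P₁V₁/(RT₁) = 321×9.93/(8.314×419) = 0.915 mol.
Isochoric: V stays 9.93 L; P/T = const ⇒ T₂ = 298 K, P₂ = 228 kPa.
For an ideal gas ΔU = nCvΔT with Cv = (5/2)R = 20.8 J/(mol·K).
ΔU = 0.915×20.8×(298−419) = -2300 J.

-2300 J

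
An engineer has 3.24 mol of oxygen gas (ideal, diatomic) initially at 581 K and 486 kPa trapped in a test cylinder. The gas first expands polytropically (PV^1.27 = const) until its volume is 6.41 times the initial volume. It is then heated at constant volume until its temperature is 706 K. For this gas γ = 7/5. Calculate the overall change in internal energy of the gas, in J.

V₁ = nRT₁/P₁ = 3.24×8.314×581/486 = 32.2 L.
Step 1 — Polytropic n=1.27: T₂ = T₁(V₁/V₂)^(n−1) = 581×(0.156)^0.27 = 352 K; P₂ = P₁(V₁/V₂)^n = 45.9 kPa.
W = (P₁V₁−P₂V₂)/(n−1) = (486×32.2−45.9×206)/0.27 = 22900 J.
ΔU = nCvΔT = 3.24×20.8×(352−581) = -15400 J.
Q = ΔU + W = 7430 J.
State after step 1: P = 45.9 kPa, V = 206 L, T = 352 K.
Step 2 — Isochoric: V stays 206 L; P/T = const ⇒ T₂ = 706 K, P₂ = 92.1 kPa.
W = 0 (no volume change).
ΔU = nCvΔT = 3.24×20.8×(706−352) = 23900 J.
Q = ΔU = 23900 J.
Net over both steps: W = 22900 J, Q = 31300 J, ΔU = 8420 J.

8420 J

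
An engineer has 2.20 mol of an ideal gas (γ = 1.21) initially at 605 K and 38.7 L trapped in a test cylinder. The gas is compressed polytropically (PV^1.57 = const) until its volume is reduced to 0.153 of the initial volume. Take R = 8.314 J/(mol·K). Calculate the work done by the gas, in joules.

-37200 J

P₁ = nRT₁/V₁ = 2.20×8.314×605/38.7 = 286 kPa.
Polytropic n=1.57: T₂ = T₁(V₁/V₂)^(n−1) = 605×(6.54)^0.57 = 1760 K; P₂ = P₁(V₁/V₂)^n = 5450 kPa.
W = (P₁V₁−P₂V₂)/(n−1) = (286×38.7−5450×5.92)/0.57 = -37200 J.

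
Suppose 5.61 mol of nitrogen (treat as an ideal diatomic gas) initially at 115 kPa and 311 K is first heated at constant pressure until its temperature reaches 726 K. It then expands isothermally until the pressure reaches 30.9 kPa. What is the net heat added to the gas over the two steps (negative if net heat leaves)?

V₁ = nRT₁/P₁ = 5.61×8.314×311/115 = 126 L.
Step 1 — Isobaric: P stays 115 kPa; V/T = const ⇒ T₂ = 726 K, V₂ = 294 L.
W = PΔV = 115×(294−126) kPa·L = 19400 J.
ΔU = nCvΔT = 5.61×20.8×(726−311) = 48400 J.
Q = ΔU + W = nCpΔT = 67700 J.
State after step 1: P = 115 kPa, V = 294 L, T = 726 K.
Step 2 — Isothermal: T stays 726 K; PV = const ⇒ V₂ = 1100 L, P₂ = 30.9 kPa.
ΔU = 0 (ideal gas, T constant).
W = nRT ln(V₂/V₁) = 5.61×8.314×726×ln(3.72) = 44500 J.
Q = ΔU + W = 44500 J.
Net over both steps: W = 63900 J, Q = 112000 J, ΔU = 48400 J.

112000 J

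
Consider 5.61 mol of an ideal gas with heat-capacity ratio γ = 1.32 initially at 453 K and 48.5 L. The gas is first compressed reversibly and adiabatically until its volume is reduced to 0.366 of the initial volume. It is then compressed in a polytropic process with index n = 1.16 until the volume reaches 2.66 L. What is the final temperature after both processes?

847 K

P₁ = nRT₁/V₁ = 5.61×8.314×453/48.5 = 436 kPa.
Step 1 — Adiabatic: TV^(γ−1) = const ⇒ T₂ = 453×(2.73)^0.320 = 625 K; PV^γ = const ⇒ P₂ = 1640 kPa.
ΔU = nCvΔT = 5.61×26.0×(625−453) = 25000 J.
Q = 0 for an adiabatic process, so W = −ΔU = -25000 J.
State after step 1: P = 1640 kPa, V = 17.8 L, T = 625 K.
Step 2 — Polytropic n=1.16: T₂ = T₁(V₁/V₂)^(n−1) = 625×(6.67)^0.16 = 847 K; P₂ = P₁(V₁/V₂)^n = 14800 kPa.
W = (P₁V₁−P₂V₂)/(n−1) = (1640×17.8−14800×2.66)/0.16 = -64600 J.
ΔU = nCvΔT = 5.61×26.0×(847−625) = 32300 J.
Q = ΔU + W = -32300 J.
Net over both steps: W = -89700 J, Q = -32300 J, ΔU = 57400 J.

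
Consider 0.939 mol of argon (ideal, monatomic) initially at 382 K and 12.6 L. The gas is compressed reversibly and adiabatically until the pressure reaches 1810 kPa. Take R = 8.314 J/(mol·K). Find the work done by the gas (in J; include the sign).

P₁ = nRT₁/V₁ = 0.939×8.314×382/12.6 = 237 kPa.
Adiabatic: T₂/T₁ = (P₂/P₁)^((γ−1)/γ) ⇒ T₂ = 382×(7.65)^0.400 = 862 K; V₂ = 3.72 L.
ΔU = nCvΔT = 0.939×12.5×(862−382) = 5620 J.
Q = 0 for an adiabatic process, so W = −ΔU = -5620 J.

-5620 J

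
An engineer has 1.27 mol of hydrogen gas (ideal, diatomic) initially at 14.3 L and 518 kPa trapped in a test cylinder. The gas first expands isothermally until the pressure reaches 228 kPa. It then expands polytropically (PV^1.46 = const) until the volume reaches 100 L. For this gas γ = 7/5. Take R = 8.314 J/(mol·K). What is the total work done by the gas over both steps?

12600 J

T₁ = P₁V₁/(nR) = 518×14.3/(1.27×8.314) = 702 K.
Step 1 — Isothermal: T stays 702 K; PV = const ⇒ V₂ = 32.5 L, P₂ = 228 kPa.
ΔU = 0 (ideal gas, T constant).
W = nRT ln(V₂/V₁) = 1.27×8.314×702×ln(2.27) = 6080 J.
Q = ΔU + W = 6080 J.
State after step 1: P = 228 kPa, V = 32.5 L, T = 702 K.
Step 2 — Polytropic n=1.46: T₂ = T₁(V₁/V₂)^(n−1) = 702×(0.325)^0.46 = 418 K; P₂ = P₁(V₁/V₂)^n = 44.2 kPa.
W = (P₁V₁−P₂V₂)/(n−1) = (228×32.5−44.2×100)/0.46 = 6500 J.
ΔU = nCvΔT = 1.27×20.8×(418−702) = -7480 J.
Q = ΔU + W = -975 J.
Net over both steps: W = 12600 J, Q = 5100 J, ΔU = -7480 J.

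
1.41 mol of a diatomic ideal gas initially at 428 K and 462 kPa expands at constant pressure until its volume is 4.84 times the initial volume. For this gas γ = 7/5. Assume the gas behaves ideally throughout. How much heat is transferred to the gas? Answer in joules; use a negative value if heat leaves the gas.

67400 J

V₁ = nRT₁/P₁ = 1.41×8.314×428/462 = 10.9 L.
Isobaric: P stays 462 kPa; V/T = const ⇒ T₂ = 2070 K, V₂ = 52.6 L.
W = PΔV = 462×(52.6−10.9) kPa·L = 19300 J.
ΔU = nCvΔT = 1.41×20.8×(2070−428) = 48200 J.
Q = ΔU + W = nCpΔT = 67400 J.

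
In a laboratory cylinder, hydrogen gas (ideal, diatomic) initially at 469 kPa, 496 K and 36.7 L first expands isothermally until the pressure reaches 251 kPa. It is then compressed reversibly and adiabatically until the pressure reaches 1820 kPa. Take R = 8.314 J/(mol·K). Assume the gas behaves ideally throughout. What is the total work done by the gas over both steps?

-22000 J

n = P₁V₁/(RT₁) = 469×36.7/(8.314×496) = 4.17 mol.
Step 1 — Isothermal: T stays 496 K; PV = const ⇒ V₂ = 68.6 L, P₂ = 251 kPa.
ΔU = 0 (ideal gas, T constant).
W = nRT ln(V₂/V₁) = 4.17×8.314×496×ln(1.87) = 10800 J.
Q = ΔU + W = 10800 J.
State after step 1: P = 251 kPa, V = 68.6 L, T = 496 K.
Step 2 — Adiabatic: T₂/T₁ = (P₂/P₁)^((γ−1)/γ) ⇒ T₂ = 496×(7.25)^0.286 = 874 K; V₂ = 16.7 L.
ΔU = nCvΔT = 4.17×20.8×(874−496) = 32800 J.
Q = 0 for an adiabatic process, so W = −ΔU = -32800 J.
Net over both steps: W = -22000 J, Q = 10800 J, ΔU = 32800 J.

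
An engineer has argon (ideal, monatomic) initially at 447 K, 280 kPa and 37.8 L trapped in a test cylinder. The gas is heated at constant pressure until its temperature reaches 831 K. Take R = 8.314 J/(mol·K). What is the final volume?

Isobaric: P stays 280 kPa; V/T = const ⇒ T₂ = 831 K, V₂ = 70.3 L.

70.3 L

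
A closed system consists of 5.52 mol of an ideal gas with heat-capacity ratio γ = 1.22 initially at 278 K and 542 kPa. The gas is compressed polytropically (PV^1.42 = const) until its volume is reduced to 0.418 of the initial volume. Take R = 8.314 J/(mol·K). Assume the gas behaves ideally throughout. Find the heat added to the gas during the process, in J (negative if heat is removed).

12200 J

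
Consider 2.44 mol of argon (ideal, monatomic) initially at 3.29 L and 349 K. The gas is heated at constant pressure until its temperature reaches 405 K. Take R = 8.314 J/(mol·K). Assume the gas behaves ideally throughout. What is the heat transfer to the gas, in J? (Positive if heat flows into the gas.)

P₁ = nRT₁/V₁ = 2.44×8.314×349/3.29 = 2150 kPa.
Isobaric: P stays 2150 kPa; V/T = const ⇒ T₂ = 405 K, V₂ = 3.82 L.
W = PΔV = 2150×(3.82−3.29) kPa·L = 1140 J.
ΔU = nCvΔT = 2.44×12.5×(405−349) = 1700 J.
Q = ΔU + W = nCpΔT = 2840 J.

2840 J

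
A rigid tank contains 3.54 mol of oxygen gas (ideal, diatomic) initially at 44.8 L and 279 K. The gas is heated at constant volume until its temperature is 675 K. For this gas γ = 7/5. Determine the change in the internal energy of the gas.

P₁ = nRT₁/V₁ = 3.54×8.314×279/44.8 = 183 kPa.
Isochoric: V stays 44.8 L; P/T = const ⇒ T₂ = 675 K, P₂ = 443 kPa.
For an ideal gas ΔU = nCvΔT with Cv = (5/2)R = 20.8 J/(mol·K).
ΔU = 3.54×20.8×(675−279) = 29100 J.

29100 J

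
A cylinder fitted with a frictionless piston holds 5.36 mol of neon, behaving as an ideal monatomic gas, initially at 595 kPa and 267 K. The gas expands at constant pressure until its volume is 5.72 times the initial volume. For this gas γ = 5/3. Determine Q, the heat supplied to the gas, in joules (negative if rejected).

140000 J

V₁ = nRT₁/P₁ = 5.36×8.314×267/595 = 20.0 L.
Isobaric: P stays 595 kPa; V/T = const ⇒ T₂ = 1530 K, V₂ = 114 L.
W = PΔV = 595×(114−20.0) kPa·L = 56200 J.
ΔU = nCvΔT = 5.36×12.5×(1530−267) = 84200 J.
Q = ΔU + W = nCpΔT = 140000 J.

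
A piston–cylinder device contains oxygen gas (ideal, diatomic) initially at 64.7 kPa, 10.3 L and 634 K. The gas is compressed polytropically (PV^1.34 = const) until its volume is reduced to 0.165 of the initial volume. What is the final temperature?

1170 K

Polytropic n=1.34: T₂ = T₁(V₁/V₂)^(n−1) = 634×(6.06)^0.34 = 1170 K; P₂ = P₁(V₁/V₂)^n = 724 kPa.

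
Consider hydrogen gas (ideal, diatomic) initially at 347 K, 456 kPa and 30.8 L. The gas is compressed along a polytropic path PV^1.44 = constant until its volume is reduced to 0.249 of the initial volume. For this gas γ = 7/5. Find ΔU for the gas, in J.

n = P₁V₁/(RT₁) = 456×30.8/(8.314×347) = 4.87 mol.
Polytropic n=1.44: T₂ = T₁(V₁/V₂)^(n−1) = 347×(4.02)^0.44 = 640 K; P₂ = P₁(V₁/V₂)^n = 3380 kPa.
For an ideal gas ΔU = nCvΔT with Cv = (5/2)R = 20.8 J/(mol·K).
ΔU = 4.87×20.8×(640−347) = 29600 J.

29600 J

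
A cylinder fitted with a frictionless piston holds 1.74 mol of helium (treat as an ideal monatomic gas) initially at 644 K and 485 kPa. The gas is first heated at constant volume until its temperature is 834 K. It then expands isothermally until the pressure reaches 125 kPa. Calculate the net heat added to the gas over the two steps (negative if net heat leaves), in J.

23600 J

V₁ = nRT₁/P₁ = 1.74×8.314×644/485 = 19.2 L.
Step 1 — Isochoric: V stays 19.2 L; P/T = const ⇒ T₂ = 834 K, P₂ = 628 kPa.
W = 0 (no volume change).
ΔU = nCvΔT = 1.74×12.5×(834−644) = 4120 J.
Q = ΔU = 4120 J.
State after step 1: P = 628 kPa, V = 19.2 L, T = 834 K.
Step 2 — Isothermal: T stays 834 K; PV = const ⇒ V₂ = 96.5 L, P₂ = 125 kPa.
ΔU = 0 (ideal gas, T constant).
W = nRT ln(V₂/V₁) = 1.74×8.314×834×ln(5.02) = 19500 J.
Q = ΔU + W = 19500 J.
Net over both steps: W = 19500 J, Q = 23600 J, ΔU = 4120 J.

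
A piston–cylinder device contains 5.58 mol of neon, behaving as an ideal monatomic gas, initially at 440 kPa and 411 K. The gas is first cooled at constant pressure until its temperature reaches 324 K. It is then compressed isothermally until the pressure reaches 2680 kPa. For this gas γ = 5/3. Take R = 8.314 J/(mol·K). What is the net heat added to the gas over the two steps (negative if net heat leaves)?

V₁ = nRT₁/P₁ = 5.58×8.314×411/440 = 43.3 L.
Step 1 — Isobaric: P stays 440 kPa; V/T = const ⇒ T₂ = 324 K, V₂ = 34.2 L.
W = PΔV = 440×(34.2−43.3) kPa·L = -4040 J.
ΔU = nCvΔT = 5.58×12.5×(324−411) = -6050 J.
Q = ΔU + W = nCpΔT = -10100 J.
State after step 1: P = 440 kPa, V = 34.2 L, T = 324 K.
Step 2 — Isothermal: T stays 324 K; PV = const ⇒ V₂ = 5.61 L, P₂ = 2680 kPa.
ΔU = 0 (ideal gas, T constant).
W = nRT ln(V₂/V₁) = 5.58×8.314×324×ln(0.164) = -27200 J.
Q = ΔU + W = -27200 J.
Net over both steps: W = -31200 J, Q = -37200 J, ΔU = -6050 J.

-37200 J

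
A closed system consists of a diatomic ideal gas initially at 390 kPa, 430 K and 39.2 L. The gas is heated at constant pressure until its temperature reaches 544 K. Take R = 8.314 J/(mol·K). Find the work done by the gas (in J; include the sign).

n = P₁V₁/(RT₁) = 390×39.2/(8.314×430) = 4.28 mol.
Isobaric: P stays 390 kPa; V/T = const ⇒ T₂ = 544 K, V₂ = 49.6 L.
W = PΔV = 390×(49.6−39.2) kPa·L = 4050 J.

4050 J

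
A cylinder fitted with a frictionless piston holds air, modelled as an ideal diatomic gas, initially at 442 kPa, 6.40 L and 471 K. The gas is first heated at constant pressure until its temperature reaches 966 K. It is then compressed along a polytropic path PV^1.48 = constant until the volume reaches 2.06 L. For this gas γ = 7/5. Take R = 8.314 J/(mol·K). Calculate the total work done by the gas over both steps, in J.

n = P₁V₁/(RT₁) = 442×6.40/(8.314×471) = 0.722 mol.
Step 1 — Isobaric: P stays 442 kPa; V/T = const ⇒ T₂ = 966 K, V₂ = 13.1 L.
W = PΔV = 442×(13.1−6.40) kPa·L = 2970 J.
ΔU = nCvΔT = 0.722×20.8×(966−471) = 7430 J.
Q = ΔU + W = nCpΔT = 10400 J.
State after step 1: P = 442 kPa, V = 13.1 L, T = 966 K.
Step 2 — Polytropic n=1.48: T₂ = T₁(V₁/V₂)^(n−1) = 966×(6.37)^0.48 = 2350 K; P₂ = P₁(V₁/V₂)^n = 6850 kPa.
W = (P₁V₁−P₂V₂)/(n−1) = (442×13.1−6850×2.06)/0.48 = -17300 J.
ΔU = nCvΔT = 0.722×20.8×(2350−966) = 20800 J.
Q = ΔU + W = 3460 J.
Net over both steps: W = -14300 J, Q = 13900 J, ΔU = 28200 J.

-14300 J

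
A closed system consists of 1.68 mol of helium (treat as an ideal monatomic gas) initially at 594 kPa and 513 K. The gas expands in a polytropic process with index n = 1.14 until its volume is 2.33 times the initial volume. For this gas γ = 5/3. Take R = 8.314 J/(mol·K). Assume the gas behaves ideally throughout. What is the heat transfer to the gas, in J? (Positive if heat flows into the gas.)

V₁ = nRT₁/P₁ = 1.68×8.314×513/594 = 12.1 L.
Polytropic n=1.14: T₂ = T₁(V₁/V₂)^(n−1) = 513×(0.429)^0.14 = 456 K; P₂ = P₁(V₁/V₂)^n = 226 kPa.
W = (P₁V₁−P₂V₂)/(n−1) = (594×12.1−226×28.1)/0.14 = 5720 J.
ΔU = nCvΔT = 1.68×12.5×(456−513) = -1200 J.
Q = ΔU + W = 4520 J.

4520 J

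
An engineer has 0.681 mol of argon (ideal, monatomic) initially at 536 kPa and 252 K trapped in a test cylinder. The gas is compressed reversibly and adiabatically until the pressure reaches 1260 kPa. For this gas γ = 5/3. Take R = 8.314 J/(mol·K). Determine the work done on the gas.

V₁ = nRT₁/P₁ = 0.681×8.314×252/536 = 2.66 L.
Adiabatic: T₂/T₁ = (P₂/P₁)^((γ−1)/γ) ⇒ T₂ = 252×(2.35)^0.400 = 355 K; V₂ = 1.59 L.
ΔU = nCvΔT = 0.681×12.5×(355−252) = 872 J.
Q = 0 for an adiabatic process, so W = −ΔU = -872 J.
Work done on the gas = −W_by = 872 J.

872 J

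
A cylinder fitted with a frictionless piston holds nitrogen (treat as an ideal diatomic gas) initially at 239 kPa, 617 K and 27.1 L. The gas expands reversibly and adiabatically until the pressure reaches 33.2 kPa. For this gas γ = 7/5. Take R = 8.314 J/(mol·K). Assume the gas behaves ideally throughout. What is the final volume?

111 L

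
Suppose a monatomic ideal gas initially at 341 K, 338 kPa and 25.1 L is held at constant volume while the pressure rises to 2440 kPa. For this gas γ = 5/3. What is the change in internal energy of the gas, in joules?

79100 J

n = P₁V₁/(RT₁) = 338×25.1/(8.314×341) = 2.99 mol.
Isochoric: V stays 25.1 L; P/T = const ⇒ T₂ = 2460 K, P₂ = 2440 kPa.
For an ideal gas ΔU = nCvΔT with Cv = (3/2)R = 12.5 J/(mol·K).
ΔU = 2.99×12.5×(2460−341) = 79100 J.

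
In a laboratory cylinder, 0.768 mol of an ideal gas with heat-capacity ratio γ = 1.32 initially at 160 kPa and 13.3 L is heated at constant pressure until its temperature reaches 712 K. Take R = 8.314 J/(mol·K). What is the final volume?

T₁ = P₁V₁/(nR) = 160×13.3/(0.768×8.314) = 333 K.
Isobaric: P stays 160 kPa; V/T = const ⇒ T₂ = 712 K, V₂ = 28.4 L.

28.4 L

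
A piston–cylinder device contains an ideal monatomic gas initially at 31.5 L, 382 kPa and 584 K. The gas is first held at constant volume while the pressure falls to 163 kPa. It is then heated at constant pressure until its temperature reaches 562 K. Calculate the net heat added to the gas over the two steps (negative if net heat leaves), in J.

n = P₁V₁/(RT₁) = 382×31.5/(8.314×584) = 2.48 mol.
Step 1 — Isochoric: V stays 31.5 L; P/T = const ⇒ T₂ = 249 K, P₂ = 163 kPa.
W = 0 (no volume change).
ΔU = nCvΔT = 2.48×12.5×(249−584) = -10300 J.
Q = ΔU = -10300 J.
State after step 1: P = 163 kPa, V = 31.5 L, T = 249 K.
Step 2 — Isobaric: P stays 163 kPa; V/T = const ⇒ T₂ = 562 K, V₂ = 71.0 L.
W = PΔV = 163×(71.0−31.5) kPa·L = 6450 J.
ΔU = nCvΔT = 2.48×12.5×(562−249) = 9670 J.
Q = ΔU + W = nCpΔT = 16100 J.
Net over both steps: W = 6450 J, Q = 5770 J, ΔU = -680 J.

5770 J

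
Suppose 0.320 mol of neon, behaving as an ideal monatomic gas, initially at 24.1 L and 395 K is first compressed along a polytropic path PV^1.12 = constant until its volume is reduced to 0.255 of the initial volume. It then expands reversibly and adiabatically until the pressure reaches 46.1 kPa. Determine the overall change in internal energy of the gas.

-547 J

P₁ = nRT₁/V₁ = 0.320×8.314×395/24.1 = 43.6 kPa.
Step 1 — Polytropic n=1.12: T₂ = T₁(V₁/V₂)^(n−1) = 395×(3.92)^0.12 = 465 K; P₂ = P₁(V₁/V₂)^n = 201 kPa.
W = (P₁V₁−P₂V₂)/(n−1) = (43.6×24.1−201×6.15)/0.12 = -1560 J.
ΔU = nCvΔT = 0.320×12.5×(465−395) = 281 J.
Q = ΔU + W = -1280 J.
State after step 1: P = 201 kPa, V = 6.15 L, T = 465 K.
Step 2 — Adiabatic: T₂/T₁ = (P₂/P₁)^((γ−1)/γ) ⇒ T₂ = 465×(0.229)^0.400 = 258 K; V₂ = 14.9 L.
ΔU = nCvΔT = 0.320×12.5×(258−465) = -828 J.
Q = 0 for an adiabatic process, so W = −ΔU = 828 J.
Net over both steps: W = -733 J, Q = -1280 J, ΔU = -547 J.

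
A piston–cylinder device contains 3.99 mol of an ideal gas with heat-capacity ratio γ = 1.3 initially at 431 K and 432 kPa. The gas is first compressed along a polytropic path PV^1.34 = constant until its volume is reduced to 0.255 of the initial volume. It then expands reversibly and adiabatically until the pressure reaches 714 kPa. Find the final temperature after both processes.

505 K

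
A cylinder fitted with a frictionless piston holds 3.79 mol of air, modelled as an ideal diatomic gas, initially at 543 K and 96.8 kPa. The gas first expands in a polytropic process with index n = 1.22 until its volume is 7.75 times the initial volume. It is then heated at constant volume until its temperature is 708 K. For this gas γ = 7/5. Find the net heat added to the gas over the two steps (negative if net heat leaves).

V₁ = nRT₁/P₁ = 3.79×8.314×543/96.8 = 177 L.
Step 1 — Polytropic n=1.22: T₂ = T₁(V₁/V₂)^(n−1) = 543×(0.129)^0.22 = 346 K; P₂ = P₁(V₁/V₂)^n = 7.96 kPa.
W = (P₁V₁−P₂V₂)/(n−1) = (96.8×177−7.96×1370)/0.22 = 28200 J.
ΔU = nCvΔT = 3.79×20.8×(346−543) = -15500 J.
Q = ΔU + W = 12700 J.
State after step 1: P = 7.96 kPa, V = 1370 L, T = 346 K.
Step 2 — Isochoric: V stays 1370 L; P/T = const ⇒ T₂ = 708 K, P₂ = 16.3 kPa.
W = 0 (no volume change).
ΔU = nCvΔT = 3.79×20.8×(708−346) = 28500 J.
Q = ΔU = 28500 J.
Net over both steps: W = 28200 J, Q = 41200 J, ΔU = 13000 J.

41200 J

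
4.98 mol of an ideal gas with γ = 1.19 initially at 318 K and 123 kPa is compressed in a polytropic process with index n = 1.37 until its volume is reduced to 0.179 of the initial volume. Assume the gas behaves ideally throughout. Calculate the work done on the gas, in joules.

V₁ = nRT₁/P₁ = 4.98×8.314×318/123 = 107 L.
Polytropic n=1.37: T₂ = T₁(V₁/V₂)^(n−1) = 318×(5.59)^0.37 = 601 K; P₂ = P₁(V₁/V₂)^n = 1300 kPa.
W = (P₁V₁−P₂V₂)/(n−1) = (123×107−1300×19.2)/0.37 = -31700 J.
Work done on the gas = −W_by = 31700 J.

31700 J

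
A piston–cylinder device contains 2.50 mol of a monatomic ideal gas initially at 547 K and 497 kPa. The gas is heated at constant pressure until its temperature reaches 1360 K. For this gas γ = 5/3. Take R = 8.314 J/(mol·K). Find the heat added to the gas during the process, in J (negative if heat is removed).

42200 J

V₁ = nRT₁/P₁ = 2.50×8.314×547/497 = 22.9 L.
Isobaric: P stays 497 kPa; V/T = const ⇒ T₂ = 1360 K, V₂ = 56.9 L.
W = PΔV = 497×(56.9−22.9) kPa·L = 16900 J.
ΔU = nCvΔT = 2.50×12.5×(1360−547) = 25300 J.
Q = ΔU + W = nCpΔT = 42200 J.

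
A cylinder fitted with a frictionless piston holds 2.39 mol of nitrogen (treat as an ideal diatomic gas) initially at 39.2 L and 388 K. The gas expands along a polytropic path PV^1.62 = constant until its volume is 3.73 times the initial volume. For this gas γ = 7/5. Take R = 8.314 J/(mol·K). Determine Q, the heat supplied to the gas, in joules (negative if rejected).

P₁ = nRT₁/V₁ = 2.39×8.314×388/39.2 = 197 kPa.
Polytropic n=1.62: T₂ = T₁(V₁/V₂)^(n−1) = 388×(0.268)^0.62 = 172 K; P₂ = P₁(V₁/V₂)^n = 23.3 kPa.
W = (P₁V₁−P₂V₂)/(n−1) = (197×39.2−23.3×146)/0.62 = 6940 J.
ΔU = nCvΔT = 2.39×20.8×(172−388) = -10800 J.
Q = ΔU + W = -3820 J.

-3820 J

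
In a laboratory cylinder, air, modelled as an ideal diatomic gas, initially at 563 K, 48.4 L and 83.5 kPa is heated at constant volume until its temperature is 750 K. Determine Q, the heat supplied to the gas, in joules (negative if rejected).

3360 J

n = P₁V₁/(RT₁) = 83.5×48.4/(8.314×563) = 0.863 mol.
Isochoric: V stays 48.4 L; P/T = const ⇒ T₂ = 750 K, P₂ = 111 kPa.
W = 0 (no volume change).
ΔU = nCvΔT = 0.863×20.8×(750−563) = 3360 J.
Q = ΔU = 3360 J.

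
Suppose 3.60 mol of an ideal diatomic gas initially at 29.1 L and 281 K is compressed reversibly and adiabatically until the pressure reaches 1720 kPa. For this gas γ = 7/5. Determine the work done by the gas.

P₁ = nRT₁/V₁ = 3.60×8.314×281/29.1 = 289 kPa.
Adiabatic: T₂/T₁ = (P₂/P₁)^((γ−1)/γ) ⇒ T₂ = 281×(5.95)^0.286 = 468 K; V₂ = 8.14 L.
ΔU = nCvΔT = 3.60×20.8×(468−281) = 14000 J.
Q = 0 for an adiabatic process, so W = −ΔU = -14000 J.

-14000 J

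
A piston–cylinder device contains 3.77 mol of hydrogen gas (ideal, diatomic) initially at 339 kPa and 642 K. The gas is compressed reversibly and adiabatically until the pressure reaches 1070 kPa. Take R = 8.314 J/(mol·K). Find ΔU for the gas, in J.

19600 J

V₁ = nRT₁/P₁ = 3.77×8.314×642/339 = 59.4 L.
Adiabatic: T₂/T₁ = (P₂/P₁)^((γ−1)/γ) ⇒ T₂ = 642×(3.16)^0.286 = 892 K; V₂ = 26.1 L.
For an ideal gas ΔU = nCvΔT with Cv = (5/2)R = 20.8 J/(mol·K).
ΔU = 3.77×20.8×(892−642) = 19600 J.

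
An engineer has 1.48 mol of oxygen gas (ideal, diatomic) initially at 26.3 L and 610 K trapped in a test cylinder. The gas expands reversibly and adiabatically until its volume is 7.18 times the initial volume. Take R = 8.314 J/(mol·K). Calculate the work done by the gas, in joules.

10200 J

P₁ = nRT₁/V₁ = 1.48×8.314×610/26.3 = 285 kPa.
Adiabatic: TV^(γ−1) = const ⇒ T₂ = 610×(0.139)^0.400 = 277 K; PV^γ = const ⇒ P₂ = 18.1 kPa.
ΔU = nCvΔT = 1.48×20.8×(277−610) = -10200 J.
Q = 0 for an adiabatic process, so W = −ΔU = 10200 J.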